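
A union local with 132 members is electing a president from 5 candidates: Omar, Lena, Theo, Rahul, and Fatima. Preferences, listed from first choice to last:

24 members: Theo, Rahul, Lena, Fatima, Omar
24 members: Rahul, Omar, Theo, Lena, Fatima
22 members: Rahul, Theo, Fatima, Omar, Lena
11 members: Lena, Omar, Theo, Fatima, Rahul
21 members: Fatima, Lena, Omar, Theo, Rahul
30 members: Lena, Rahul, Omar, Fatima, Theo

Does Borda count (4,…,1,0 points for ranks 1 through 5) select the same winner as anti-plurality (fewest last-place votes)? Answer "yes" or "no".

no

Borda — scores: Omar 229, Lena 299, Theo 253, Rahul 346, Fatima 193. Winner: Rahul.
Anti-plurality — last-place votes: Omar 24, Lena 22, Theo 30, Rahul 32, Fatima 24. Winner: Lena.
The two methods disagree.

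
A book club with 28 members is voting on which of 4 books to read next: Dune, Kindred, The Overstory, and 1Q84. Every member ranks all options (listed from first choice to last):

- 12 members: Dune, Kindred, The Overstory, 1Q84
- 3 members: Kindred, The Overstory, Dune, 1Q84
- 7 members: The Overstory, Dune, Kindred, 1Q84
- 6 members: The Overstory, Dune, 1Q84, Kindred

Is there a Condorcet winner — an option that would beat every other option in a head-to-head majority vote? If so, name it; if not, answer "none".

none

Checking pairwise contests:
The Overstory beats Dune 16–12.
Dune beats Kindred 25–3.
Kindred beats The Overstory 15–13.
Dune beats 1Q84 28–0.
Every option loses at least one head-to-head, so there is no Condorcet winner.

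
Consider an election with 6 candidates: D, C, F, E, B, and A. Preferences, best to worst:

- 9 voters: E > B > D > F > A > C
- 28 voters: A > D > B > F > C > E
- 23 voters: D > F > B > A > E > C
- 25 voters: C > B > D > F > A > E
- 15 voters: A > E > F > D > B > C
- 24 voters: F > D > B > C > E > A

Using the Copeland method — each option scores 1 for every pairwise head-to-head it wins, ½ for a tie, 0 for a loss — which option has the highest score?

D: beats C, F, E, B, and A → score 5.
C: beats E; loses to D, F, B, and A → score 1.
F: beats C, E, and A; ties B; loses to D → score 3.5.
E: loses to D, C, F, B, and A → score 0.
B: beats C, E, and A; ties F; loses to D → score 3.5.
A: beats C and E; loses to D, F, and B → score 2.
D has the best pairwise record.

D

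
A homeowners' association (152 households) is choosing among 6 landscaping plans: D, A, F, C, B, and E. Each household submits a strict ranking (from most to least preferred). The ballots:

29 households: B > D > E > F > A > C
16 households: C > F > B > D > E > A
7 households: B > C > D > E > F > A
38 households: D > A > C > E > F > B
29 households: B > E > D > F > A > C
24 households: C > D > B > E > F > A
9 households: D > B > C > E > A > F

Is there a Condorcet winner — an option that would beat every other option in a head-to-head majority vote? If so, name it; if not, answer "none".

Checking pairwise contests:
B beats D 81–71.
D beats A 152–0.
D beats F 136–16.
D beats C 105–47.
C beats B 78–74.
D beats E 123–29.
Every option loses at least one head-to-head, so there is no Condorcet winner.

none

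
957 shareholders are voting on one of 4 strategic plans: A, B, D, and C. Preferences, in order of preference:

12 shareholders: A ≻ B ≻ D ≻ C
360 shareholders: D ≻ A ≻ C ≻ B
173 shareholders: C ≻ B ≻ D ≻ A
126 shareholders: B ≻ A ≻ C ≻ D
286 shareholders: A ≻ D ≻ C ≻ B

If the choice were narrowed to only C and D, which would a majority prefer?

Voters preferring C to D: 299; preferring D to C: 658.
D wins the head-to-head.

D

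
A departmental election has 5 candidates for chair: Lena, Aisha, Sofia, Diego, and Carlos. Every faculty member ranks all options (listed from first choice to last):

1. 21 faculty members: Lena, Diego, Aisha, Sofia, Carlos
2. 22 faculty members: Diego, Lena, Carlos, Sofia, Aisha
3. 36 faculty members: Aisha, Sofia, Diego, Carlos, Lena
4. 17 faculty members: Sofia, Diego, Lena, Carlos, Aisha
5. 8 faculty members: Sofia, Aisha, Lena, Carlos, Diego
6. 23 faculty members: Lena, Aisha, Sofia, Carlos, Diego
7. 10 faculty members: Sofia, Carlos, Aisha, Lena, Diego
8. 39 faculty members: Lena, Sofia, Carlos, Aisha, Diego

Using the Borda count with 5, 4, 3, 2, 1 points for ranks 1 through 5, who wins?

Lena: 21·5 + 22·4 + 36·1 + 17·3 + 8·3 + 23·5 + 10·2 + 39·5 = 634
Aisha: 21·3 + 22·1 + 36·5 + 17·1 + 8·4 + 23·4 + 10·3 + 39·2 = 514
Sofia: 21·2 + 22·2 + 36·4 + 17·5 + 8·5 + 23·3 + 10·5 + 39·4 = 630
Diego: 21·4 + 22·5 + 36·3 + 17·4 + 8·1 + 23·1 + 10·1 + 39·1 = 450
Carlos: 21·1 + 22·3 + 36·2 + 17·2 + 8·2 + 23·2 + 10·4 + 39·3 = 412
Lena has the highest Borda score (634).

Lena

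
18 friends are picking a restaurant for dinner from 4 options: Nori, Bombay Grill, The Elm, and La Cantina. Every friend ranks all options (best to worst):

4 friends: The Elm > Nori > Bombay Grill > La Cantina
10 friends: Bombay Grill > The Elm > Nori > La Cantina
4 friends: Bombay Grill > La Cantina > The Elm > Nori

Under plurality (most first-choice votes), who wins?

First-place votes: Nori 0, Bombay Grill 14, The Elm 4, La Cantina 0.
Bombay Grill has the most first-place votes.

Bombay Grill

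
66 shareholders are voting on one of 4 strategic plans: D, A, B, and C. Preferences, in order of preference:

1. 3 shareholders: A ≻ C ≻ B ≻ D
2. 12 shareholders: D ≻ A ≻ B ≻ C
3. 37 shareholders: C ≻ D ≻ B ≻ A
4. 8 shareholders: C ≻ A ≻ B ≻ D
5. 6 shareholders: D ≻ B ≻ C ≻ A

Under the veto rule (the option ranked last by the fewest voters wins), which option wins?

B

Last-place votes: D 11, A 43, B 0, C 12.
B is ranked last by the fewest voters, so B wins.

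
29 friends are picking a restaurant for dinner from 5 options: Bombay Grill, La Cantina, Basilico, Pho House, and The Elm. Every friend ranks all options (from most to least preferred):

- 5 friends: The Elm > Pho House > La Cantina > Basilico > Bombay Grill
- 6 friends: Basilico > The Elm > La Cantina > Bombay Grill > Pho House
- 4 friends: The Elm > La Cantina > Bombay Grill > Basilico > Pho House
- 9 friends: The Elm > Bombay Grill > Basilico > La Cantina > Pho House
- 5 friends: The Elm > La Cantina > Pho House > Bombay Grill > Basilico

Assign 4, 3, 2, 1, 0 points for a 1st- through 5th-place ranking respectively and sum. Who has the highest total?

The Elm

Bombay Grill: 5·0 + 6·1 + 4·2 + 9·3 + 5·1 = 46
La Cantina: 5·2 + 6·2 + 4·3 + 9·1 + 5·3 = 58
Basilico: 5·1 + 6·4 + 4·1 + 9·2 + 5·0 = 51
Pho House: 5·3 + 6·0 + 4·0 + 9·0 + 5·2 = 25
The Elm: 5·4 + 6·3 + 4·4 + 9·4 + 5·4 = 110
The Elm has the highest Borda score (110).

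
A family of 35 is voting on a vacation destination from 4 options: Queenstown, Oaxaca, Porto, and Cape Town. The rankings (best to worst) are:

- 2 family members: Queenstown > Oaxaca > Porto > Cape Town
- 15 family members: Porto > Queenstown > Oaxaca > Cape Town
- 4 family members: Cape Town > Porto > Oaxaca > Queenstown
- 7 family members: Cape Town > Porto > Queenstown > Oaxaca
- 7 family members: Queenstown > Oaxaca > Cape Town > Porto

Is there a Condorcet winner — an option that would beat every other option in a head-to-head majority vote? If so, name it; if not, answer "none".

none

Checking pairwise contests:
Porto beats Queenstown 26–9.
Queenstown beats Oaxaca 31–4.
Cape Town beats Porto 18–17.
Queenstown beats Cape Town 24–11.
Every option loses at least one head-to-head, so there is no Condorcet winner.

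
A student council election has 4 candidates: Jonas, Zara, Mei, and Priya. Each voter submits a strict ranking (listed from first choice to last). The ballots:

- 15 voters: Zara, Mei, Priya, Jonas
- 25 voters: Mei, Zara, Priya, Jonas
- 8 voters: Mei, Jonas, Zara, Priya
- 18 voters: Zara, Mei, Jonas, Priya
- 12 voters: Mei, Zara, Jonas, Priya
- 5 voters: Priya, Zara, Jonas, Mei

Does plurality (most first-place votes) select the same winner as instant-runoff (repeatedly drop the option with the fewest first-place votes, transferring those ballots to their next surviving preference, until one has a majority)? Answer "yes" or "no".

Plurality — first-place votes: Jonas 0, Zara 33, Mei 45, Priya 5. Winner: Mei.
Instant-runoff — R1 Jonas 0, Zara 33, Mei 45, Priya 5 (Mei winner). Winner: Mei.
The two methods agree.

yes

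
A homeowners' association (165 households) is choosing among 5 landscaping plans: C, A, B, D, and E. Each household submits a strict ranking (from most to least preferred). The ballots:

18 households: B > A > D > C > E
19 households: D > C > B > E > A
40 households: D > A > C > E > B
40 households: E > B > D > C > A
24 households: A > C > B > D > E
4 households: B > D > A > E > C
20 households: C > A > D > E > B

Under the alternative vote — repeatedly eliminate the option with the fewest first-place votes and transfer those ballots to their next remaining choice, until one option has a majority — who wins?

Round 1: C 20, A 24, B 22, D 59, E 40. Eliminate C.
Round 2: A 44, B 22, D 59, E 40. Eliminate B.
Round 3: A 62, D 63, E 40. Eliminate E.
Round 4: A 62, D 103. D has a majority.

D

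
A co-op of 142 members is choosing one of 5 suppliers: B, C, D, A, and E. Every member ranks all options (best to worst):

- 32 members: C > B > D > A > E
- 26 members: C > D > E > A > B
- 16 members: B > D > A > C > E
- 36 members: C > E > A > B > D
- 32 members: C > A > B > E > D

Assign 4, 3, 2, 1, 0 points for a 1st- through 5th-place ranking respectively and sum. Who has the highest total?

C

B: 32·3 + 26·0 + 16·4 + 36·1 + 32·2 = 260
C: 32·4 + 26·4 + 16·1 + 36·4 + 32·4 = 520
D: 32·2 + 26·3 + 16·3 + 36·0 + 32·0 = 190
A: 32·1 + 26·1 + 16·2 + 36·2 + 32·3 = 258
E: 32·0 + 26·2 + 16·0 + 36·3 + 32·1 = 192
C has the highest Borda score (520).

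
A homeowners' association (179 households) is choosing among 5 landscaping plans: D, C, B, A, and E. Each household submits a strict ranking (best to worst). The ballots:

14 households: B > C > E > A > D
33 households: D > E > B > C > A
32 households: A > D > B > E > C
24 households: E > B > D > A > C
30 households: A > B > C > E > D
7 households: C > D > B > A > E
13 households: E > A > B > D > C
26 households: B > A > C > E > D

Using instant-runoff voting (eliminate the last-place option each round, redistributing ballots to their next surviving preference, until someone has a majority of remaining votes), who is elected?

Round 1: D 33, C 7, B 40, A 62, E 37. Eliminate C.
Round 2: D 40, B 40, A 62, E 37. Eliminate E.
Round 3: D 40, B 64, A 75. Eliminate D.
Round 4: B 104, A 75. B has a majority.

B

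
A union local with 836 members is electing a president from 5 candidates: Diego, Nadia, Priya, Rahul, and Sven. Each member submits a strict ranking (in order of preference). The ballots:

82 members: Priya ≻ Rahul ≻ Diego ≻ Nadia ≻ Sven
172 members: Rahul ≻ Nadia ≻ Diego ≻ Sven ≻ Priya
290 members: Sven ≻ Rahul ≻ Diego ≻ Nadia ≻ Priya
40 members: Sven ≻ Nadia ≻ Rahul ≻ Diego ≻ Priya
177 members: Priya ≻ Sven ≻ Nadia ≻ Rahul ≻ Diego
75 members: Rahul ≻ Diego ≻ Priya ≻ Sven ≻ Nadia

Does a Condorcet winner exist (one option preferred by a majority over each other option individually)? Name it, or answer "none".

Sven vs Diego: 507–329 for Sven.
Sven vs Nadia: 582–254 for Sven.
Sven vs Priya: 502–334 for Sven.
Sven vs Rahul: 507–329 for Sven.
Sven beats every other option head-to-head.

Sven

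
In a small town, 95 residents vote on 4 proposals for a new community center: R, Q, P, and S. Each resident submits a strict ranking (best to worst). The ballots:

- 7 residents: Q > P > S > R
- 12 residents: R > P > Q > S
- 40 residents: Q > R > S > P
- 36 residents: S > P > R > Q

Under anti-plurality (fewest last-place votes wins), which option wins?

Last-place votes: R 7, Q 36, P 40, S 12.
R is ranked last by the fewest voters, so R wins.

R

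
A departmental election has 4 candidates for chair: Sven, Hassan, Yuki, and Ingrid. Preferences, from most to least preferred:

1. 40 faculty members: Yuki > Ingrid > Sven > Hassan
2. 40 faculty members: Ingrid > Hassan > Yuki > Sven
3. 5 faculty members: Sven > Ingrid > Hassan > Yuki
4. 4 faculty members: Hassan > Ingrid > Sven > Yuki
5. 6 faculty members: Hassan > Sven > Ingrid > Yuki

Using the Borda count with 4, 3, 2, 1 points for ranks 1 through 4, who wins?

Ingrid

Sven: 40·2 + 40·1 + 5·4 + 4·2 + 6·3 = 166
Hassan: 40·1 + 40·3 + 5·2 + 4·4 + 6·4 = 210
Yuki: 40·4 + 40·2 + 5·1 + 4·1 + 6·1 = 255
Ingrid: 40·3 + 40·4 + 5·3 + 4·3 + 6·2 = 319
Ingrid has the highest Borda score (319).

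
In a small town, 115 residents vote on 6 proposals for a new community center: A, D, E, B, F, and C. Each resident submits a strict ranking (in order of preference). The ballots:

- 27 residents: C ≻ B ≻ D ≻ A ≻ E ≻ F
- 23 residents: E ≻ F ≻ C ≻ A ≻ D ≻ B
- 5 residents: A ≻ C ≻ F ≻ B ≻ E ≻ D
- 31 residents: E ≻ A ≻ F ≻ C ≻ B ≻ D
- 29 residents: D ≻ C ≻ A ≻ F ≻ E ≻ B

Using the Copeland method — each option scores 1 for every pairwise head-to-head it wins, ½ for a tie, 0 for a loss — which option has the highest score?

C

A: beats D, E, B, and F; loses to C → score 4.
D: loses to A, E, B, F, and C → score 0.
E: beats D, B, and F; loses to A and C → score 3.
B: beats D; loses to A, E, F, and C → score 1.
F: beats D and B; loses to A, E, and C → score 2.
C: beats A, D, E, B, and F → score 5.
C has the best pairwise record.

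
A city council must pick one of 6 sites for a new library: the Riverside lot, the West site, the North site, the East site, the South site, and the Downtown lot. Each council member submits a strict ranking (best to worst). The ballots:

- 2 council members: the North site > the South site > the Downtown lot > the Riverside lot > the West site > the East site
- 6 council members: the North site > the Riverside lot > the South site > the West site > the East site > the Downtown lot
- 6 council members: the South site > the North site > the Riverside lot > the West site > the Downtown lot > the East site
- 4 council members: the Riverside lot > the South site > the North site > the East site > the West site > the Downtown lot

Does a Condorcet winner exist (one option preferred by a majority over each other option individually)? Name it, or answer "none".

none

Checking pairwise contests:
the North site beats the Riverside lot 14–4.
the Riverside lot beats the West site 18–0.
the South site beats the North site 10–8.
the Riverside lot beats the East site 18–0.
the Riverside lot beats the South site 10–8.
the Riverside lot beats the Downtown lot 16–2.
Every option loses at least one head-to-head, so there is no Condorcet winner.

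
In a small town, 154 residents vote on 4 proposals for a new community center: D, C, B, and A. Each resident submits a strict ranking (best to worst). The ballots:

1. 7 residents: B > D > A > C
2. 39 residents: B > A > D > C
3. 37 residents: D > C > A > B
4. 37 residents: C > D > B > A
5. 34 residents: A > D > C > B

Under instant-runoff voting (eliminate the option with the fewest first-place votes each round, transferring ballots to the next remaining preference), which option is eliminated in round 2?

C

Round 1: D 37, C 37, B 46, A 34. Eliminate A.
Round 2: D 71, C 37, B 46. Eliminate C.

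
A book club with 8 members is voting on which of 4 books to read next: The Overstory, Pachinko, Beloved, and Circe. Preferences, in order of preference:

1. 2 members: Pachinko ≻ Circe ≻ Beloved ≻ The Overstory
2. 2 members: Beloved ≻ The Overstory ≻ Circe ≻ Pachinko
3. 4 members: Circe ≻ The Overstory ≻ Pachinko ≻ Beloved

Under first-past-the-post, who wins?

First-place votes: The Overstory 0, Pachinko 2, Beloved 2, Circe 4.
Circe has the most first-place votes.

Circe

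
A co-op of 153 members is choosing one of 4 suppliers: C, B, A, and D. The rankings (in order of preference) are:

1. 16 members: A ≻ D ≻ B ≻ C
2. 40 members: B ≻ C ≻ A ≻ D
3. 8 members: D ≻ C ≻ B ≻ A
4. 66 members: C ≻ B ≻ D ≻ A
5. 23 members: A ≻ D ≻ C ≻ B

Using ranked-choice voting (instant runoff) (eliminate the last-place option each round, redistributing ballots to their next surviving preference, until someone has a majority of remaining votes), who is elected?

Round 1: C 66, B 40, A 39, D 8. Eliminate D.
Round 2: C 74, B 40, A 39. Eliminate A.
Round 3: C 97, B 56. C has a majority.

C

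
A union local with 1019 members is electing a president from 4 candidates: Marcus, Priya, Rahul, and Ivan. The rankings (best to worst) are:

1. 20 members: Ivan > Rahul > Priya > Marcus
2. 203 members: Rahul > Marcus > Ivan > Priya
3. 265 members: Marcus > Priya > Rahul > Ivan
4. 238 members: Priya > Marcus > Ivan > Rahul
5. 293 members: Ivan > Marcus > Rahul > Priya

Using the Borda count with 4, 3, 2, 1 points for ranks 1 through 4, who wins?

Marcus

Marcus: 20·1 + 203·3 + 265·4 + 238·3 + 293·3 = 3282
Priya: 20·2 + 203·1 + 265·3 + 238·4 + 293·1 = 2283
Rahul: 20·3 + 203·4 + 265·2 + 238·1 + 293·2 = 2226
Ivan: 20·4 + 203·2 + 265·1 + 238·2 + 293·4 = 2399
Marcus has the highest Borda score (3282).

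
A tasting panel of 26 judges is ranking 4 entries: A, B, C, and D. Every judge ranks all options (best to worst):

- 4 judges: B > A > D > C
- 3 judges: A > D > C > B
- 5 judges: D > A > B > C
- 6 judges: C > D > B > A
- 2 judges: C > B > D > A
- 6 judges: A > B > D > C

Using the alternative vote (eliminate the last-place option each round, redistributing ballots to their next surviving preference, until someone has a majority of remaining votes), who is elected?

A

Round 1: A 9, B 4, C 8, D 5. Eliminate B.
Round 2: A 13, C 8, D 5. Eliminate D.
Round 3: A 18, C 8. A has a majority.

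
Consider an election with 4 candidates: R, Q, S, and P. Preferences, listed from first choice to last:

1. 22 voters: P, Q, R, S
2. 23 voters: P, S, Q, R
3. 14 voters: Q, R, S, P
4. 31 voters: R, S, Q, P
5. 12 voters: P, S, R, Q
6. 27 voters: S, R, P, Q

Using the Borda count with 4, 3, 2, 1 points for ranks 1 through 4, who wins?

R: 22·2 + 23·1 + 14·3 + 31·4 + 12·2 + 27·3 = 338
Q: 22·3 + 23·2 + 14·4 + 31·2 + 12·1 + 27·1 = 269
S: 22·1 + 23·3 + 14·2 + 31·3 + 12·3 + 27·4 = 356
P: 22·4 + 23·4 + 14·1 + 31·1 + 12·4 + 27·2 = 327
S has the highest Borda score (356).

S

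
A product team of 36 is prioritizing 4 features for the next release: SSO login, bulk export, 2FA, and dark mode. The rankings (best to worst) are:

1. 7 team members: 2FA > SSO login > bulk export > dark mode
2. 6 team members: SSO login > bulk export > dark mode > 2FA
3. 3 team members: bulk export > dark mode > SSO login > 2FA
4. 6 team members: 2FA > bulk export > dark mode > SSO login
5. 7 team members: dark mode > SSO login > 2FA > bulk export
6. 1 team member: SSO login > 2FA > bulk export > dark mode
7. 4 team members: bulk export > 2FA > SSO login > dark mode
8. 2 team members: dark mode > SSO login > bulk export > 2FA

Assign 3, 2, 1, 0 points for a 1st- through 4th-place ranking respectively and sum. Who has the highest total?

SSO login: 7·2 + 6·3 + 3·1 + 6·0 + 7·2 + 1·3 + 4·1 + 2·2 = 60
bulk export: 7·1 + 6·2 + 3·3 + 6·2 + 7·0 + 1·1 + 4·3 + 2·1 = 55
2FA: 7·3 + 6·0 + 3·0 + 6·3 + 7·1 + 1·2 + 4·2 + 2·0 = 56
dark mode: 7·0 + 6·1 + 3·2 + 6·1 + 7·3 + 1·0 + 4·0 + 2·3 = 45
SSO login has the highest Borda score (60).

SSO login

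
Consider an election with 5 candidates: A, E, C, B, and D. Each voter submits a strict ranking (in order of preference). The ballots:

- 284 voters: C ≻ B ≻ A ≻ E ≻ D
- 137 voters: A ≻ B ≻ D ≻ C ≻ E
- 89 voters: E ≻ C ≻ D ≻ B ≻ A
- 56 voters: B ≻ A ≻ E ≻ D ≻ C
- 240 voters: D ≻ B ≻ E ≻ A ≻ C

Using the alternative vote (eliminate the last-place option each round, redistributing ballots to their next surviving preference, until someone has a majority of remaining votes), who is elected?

D

Round 1: A 137, E 89, C 284, B 56, D 240. Eliminate B.
Round 2: A 193, E 89, C 284, D 240. Eliminate E.
Round 3: A 193, C 373, D 240. Eliminate A.
Round 4: C 373, D 433. D has a majority.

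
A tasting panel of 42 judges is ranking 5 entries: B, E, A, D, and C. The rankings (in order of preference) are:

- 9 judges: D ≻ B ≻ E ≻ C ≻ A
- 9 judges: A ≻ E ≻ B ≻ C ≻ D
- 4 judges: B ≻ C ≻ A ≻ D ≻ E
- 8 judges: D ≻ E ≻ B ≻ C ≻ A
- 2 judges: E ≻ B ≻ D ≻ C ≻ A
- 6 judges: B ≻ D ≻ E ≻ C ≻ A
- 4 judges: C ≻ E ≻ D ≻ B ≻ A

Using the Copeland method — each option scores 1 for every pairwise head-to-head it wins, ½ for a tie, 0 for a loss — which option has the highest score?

B: beats A and C; ties D; loses to E → score 2.5.
E: beats B, A, and C; loses to D → score 3.
A: loses to B, E, D, and C → score 0.
D: beats E, A, and C; ties B → score 3.5.
C: beats A; loses to B, E, and D → score 1.
D has the best pairwise record.

D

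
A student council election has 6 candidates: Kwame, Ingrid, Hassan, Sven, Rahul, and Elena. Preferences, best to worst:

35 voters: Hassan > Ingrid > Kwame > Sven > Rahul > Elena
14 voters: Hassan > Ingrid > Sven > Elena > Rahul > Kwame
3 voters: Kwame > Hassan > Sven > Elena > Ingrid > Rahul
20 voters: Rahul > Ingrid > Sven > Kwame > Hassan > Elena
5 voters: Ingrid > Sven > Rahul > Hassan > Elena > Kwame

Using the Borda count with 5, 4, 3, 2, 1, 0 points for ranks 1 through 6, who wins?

Kwame: 35·3 + 14·0 + 3·5 + 20·2 + 5·0 = 160
Ingrid: 35·4 + 14·4 + 3·1 + 20·4 + 5·5 = 304
Hassan: 35·5 + 14·5 + 3·4 + 20·1 + 5·2 = 287
Sven: 35·2 + 14·3 + 3·3 + 20·3 + 5·4 = 201
Rahul: 35·1 + 14·1 + 3·0 + 20·5 + 5·3 = 164
Elena: 35·0 + 14·2 + 3·2 + 20·0 + 5·1 = 39
Ingrid has the highest Borda score (304).

Ingrid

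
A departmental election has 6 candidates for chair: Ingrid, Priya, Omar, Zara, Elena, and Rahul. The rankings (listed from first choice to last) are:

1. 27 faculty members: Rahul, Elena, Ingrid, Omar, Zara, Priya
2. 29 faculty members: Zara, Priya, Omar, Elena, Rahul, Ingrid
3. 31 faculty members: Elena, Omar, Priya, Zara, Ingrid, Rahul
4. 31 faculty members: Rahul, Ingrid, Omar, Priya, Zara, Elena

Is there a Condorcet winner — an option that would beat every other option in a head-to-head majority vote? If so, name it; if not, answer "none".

Omar

Omar vs Ingrid: 60–58 for Omar.
Omar vs Priya: 89–29 for Omar.
Omar vs Zara: 89–29 for Omar.
Omar vs Elena: 60–58 for Omar.
Omar vs Rahul: 60–58 for Omar.
Omar beats every other option head-to-head.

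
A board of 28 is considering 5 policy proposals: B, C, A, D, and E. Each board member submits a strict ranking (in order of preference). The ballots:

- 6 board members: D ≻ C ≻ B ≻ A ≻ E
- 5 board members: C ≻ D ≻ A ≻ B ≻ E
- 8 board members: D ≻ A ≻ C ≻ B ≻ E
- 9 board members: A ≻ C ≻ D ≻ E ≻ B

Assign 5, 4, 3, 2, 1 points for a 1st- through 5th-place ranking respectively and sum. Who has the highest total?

B: 6·3 + 5·2 + 8·2 + 9·1 = 53
C: 6·4 + 5·5 + 8·3 + 9·4 = 109
A: 6·2 + 5·3 + 8·4 + 9·5 = 104
D: 6·5 + 5·4 + 8·5 + 9·3 = 117
E: 6·1 + 5·1 + 8·1 + 9·2 = 37
D has the highest Borda score (117).

D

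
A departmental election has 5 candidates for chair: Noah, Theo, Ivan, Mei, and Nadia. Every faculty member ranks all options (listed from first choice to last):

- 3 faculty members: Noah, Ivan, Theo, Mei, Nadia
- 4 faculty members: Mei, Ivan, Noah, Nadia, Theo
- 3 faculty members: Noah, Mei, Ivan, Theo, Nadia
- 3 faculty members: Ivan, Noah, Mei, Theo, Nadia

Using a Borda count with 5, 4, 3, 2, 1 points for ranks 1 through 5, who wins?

Noah: 3·5 + 4·3 + 3·5 + 3·4 = 54
Theo: 3·3 + 4·1 + 3·2 + 3·2 = 25
Ivan: 3·4 + 4·4 + 3·3 + 3·5 = 52
Mei: 3·2 + 4·5 + 3·4 + 3·3 = 47
Nadia: 3·1 + 4·2 + 3·1 + 3·1 = 17
Noah has the highest Borda score (54).

Noah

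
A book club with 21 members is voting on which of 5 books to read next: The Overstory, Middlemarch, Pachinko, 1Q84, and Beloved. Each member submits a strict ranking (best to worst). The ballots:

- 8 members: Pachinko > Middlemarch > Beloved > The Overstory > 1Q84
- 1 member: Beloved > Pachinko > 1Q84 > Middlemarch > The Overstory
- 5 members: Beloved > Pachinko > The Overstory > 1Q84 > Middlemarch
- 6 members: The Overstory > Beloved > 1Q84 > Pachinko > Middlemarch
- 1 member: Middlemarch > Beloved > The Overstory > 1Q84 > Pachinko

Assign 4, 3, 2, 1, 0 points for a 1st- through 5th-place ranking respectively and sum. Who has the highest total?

The Overstory: 8·1 + 1·0 + 5·2 + 6·4 + 1·2 = 44
Middlemarch: 8·3 + 1·1 + 5·0 + 6·0 + 1·4 = 29
Pachinko: 8·4 + 1·3 + 5·3 + 6·1 + 1·0 = 56
1Q84: 8·0 + 1·2 + 5·1 + 6·2 + 1·1 = 20
Beloved: 8·2 + 1·4 + 5·4 + 6·3 + 1·3 = 61
Beloved has the highest Borda score (61).

Beloved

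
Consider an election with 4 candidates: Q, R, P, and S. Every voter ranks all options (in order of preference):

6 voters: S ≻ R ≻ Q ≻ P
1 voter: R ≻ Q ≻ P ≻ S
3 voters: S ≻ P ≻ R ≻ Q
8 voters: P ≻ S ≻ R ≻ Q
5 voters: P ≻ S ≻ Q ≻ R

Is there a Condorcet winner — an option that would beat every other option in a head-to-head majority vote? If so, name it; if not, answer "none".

P

P vs Q: 16–7 for P.
P vs R: 16–7 for P.
P vs S: 14–9 for P.
P beats every other option head-to-head.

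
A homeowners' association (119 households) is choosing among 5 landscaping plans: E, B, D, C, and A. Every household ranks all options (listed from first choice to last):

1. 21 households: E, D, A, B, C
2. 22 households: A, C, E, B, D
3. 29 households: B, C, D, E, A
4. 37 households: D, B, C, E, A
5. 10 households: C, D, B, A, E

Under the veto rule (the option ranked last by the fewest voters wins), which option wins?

Last-place votes: E 10, B 0, D 22, C 21, A 66.
B is ranked last by the fewest voters, so B wins.

B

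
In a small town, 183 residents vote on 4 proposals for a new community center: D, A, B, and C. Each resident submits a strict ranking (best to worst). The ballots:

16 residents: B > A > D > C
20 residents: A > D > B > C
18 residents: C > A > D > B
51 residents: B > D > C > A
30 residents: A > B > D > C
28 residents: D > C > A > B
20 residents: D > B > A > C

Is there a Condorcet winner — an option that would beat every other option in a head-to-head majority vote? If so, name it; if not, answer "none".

none

Checking pairwise contests:
B beats D 97–86.
D beats A 99–84.
A beats B 96–87.
D beats C 165–18.
Every option loses at least one head-to-head, so there is no Condorcet winner.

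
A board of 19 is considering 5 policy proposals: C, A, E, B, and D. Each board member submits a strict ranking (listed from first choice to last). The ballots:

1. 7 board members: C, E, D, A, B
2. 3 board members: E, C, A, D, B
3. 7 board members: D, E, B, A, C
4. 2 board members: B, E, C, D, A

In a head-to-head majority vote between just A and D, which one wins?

D

Voters preferring A to D: 3; preferring D to A: 16.
D wins the head-to-head.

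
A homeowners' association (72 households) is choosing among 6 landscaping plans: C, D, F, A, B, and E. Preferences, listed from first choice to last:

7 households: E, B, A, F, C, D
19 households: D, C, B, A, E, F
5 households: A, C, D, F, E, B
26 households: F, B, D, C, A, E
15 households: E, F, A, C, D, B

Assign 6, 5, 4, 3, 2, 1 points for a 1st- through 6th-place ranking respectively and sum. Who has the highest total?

C: 7·2 + 19·5 + 5·5 + 26·3 + 15·3 = 257
D: 7·1 + 19·6 + 5·4 + 26·4 + 15·2 = 275
F: 7·3 + 19·1 + 5·3 + 26·6 + 15·5 = 286
A: 7·4 + 19·3 + 5·6 + 26·2 + 15·4 = 227
B: 7·5 + 19·4 + 5·1 + 26·5 + 15·1 = 261
E: 7·6 + 19·2 + 5·2 + 26·1 + 15·6 = 206
F has the highest Borda score (286).

F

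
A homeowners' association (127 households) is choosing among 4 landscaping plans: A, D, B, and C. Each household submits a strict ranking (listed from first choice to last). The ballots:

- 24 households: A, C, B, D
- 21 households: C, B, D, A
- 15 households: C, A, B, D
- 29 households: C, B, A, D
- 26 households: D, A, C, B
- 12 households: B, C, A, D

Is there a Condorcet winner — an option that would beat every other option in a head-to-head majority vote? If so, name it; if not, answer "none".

C

C vs A: 77–50 for C.
C vs D: 101–26 for C.
C vs B: 115–12 for C.
C beats every other option head-to-head.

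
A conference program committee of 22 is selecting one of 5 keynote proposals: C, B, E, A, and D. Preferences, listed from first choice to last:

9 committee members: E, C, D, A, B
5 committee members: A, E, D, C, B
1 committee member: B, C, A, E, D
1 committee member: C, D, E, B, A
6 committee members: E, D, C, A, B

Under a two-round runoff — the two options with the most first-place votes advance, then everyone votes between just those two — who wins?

E

Round 1 first-place votes: C 1, B 1, E 15, A 5, D 0.
E and A advance.
Runoff: E is preferred to A by 16 voters; A by 6.
E wins the runoff.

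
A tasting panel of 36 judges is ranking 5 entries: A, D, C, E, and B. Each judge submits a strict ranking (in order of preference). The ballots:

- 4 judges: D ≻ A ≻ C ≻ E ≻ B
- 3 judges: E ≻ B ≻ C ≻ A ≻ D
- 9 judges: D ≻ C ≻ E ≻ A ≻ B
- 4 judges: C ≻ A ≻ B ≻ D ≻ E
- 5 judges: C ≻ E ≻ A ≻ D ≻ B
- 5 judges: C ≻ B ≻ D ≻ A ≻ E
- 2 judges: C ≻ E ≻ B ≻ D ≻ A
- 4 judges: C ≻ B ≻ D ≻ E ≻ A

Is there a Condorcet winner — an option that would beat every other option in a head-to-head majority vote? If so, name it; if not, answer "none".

C

C vs A: 32–4 for C.
C vs D: 23–13 for C.
C vs E: 33–3 for C.
C vs B: 33–3 for C.
C beats every other option head-to-head.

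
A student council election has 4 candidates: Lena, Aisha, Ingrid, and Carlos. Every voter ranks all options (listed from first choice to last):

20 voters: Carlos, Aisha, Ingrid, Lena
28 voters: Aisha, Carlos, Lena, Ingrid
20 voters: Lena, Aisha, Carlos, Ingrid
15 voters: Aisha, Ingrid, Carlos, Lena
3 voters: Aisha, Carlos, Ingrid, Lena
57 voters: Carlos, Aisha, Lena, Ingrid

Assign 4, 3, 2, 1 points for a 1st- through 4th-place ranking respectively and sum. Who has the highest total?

Lena: 20·1 + 28·2 + 20·4 + 15·1 + 3·1 + 57·2 = 288
Aisha: 20·3 + 28·4 + 20·3 + 15·4 + 3·4 + 57·3 = 475
Ingrid: 20·2 + 28·1 + 20·1 + 15·3 + 3·2 + 57·1 = 196
Carlos: 20·4 + 28·3 + 20·2 + 15·2 + 3·3 + 57·4 = 471
Aisha has the highest Borda score (475).

Aisha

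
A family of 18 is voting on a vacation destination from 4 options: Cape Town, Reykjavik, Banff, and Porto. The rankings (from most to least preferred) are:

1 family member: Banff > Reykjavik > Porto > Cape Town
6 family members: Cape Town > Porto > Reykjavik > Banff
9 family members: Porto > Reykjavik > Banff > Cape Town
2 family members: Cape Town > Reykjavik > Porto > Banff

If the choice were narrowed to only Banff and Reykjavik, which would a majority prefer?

Reykjavik

Voters preferring Banff to Reykjavik: 1; preferring Reykjavik to Banff: 17.
Reykjavik wins the head-to-head.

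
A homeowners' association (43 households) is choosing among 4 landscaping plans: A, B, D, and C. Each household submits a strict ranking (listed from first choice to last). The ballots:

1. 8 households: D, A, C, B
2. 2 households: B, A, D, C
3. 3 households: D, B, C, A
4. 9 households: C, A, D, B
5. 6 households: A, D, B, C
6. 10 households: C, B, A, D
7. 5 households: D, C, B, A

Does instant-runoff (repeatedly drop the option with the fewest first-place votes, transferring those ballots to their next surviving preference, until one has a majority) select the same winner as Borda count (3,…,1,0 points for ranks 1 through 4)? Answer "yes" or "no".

no

Instant-runoff — R1 A 6, B 2, D 16, C 19 (B out); R2 A 8, D 16, C 19 (A out); R3 D 24, C 19 (D winner). Winner: D.
Borda — scores: A 66, B 43, D 71, C 78. Winner: C.
The two methods disagree.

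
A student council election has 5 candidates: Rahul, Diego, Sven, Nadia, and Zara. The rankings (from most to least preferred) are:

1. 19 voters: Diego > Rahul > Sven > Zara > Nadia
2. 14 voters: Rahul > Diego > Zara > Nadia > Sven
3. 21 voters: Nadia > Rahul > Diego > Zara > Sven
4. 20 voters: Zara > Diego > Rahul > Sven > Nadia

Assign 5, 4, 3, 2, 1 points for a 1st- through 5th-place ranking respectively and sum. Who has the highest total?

Diego

Rahul: 19·4 + 14·5 + 21·4 + 20·3 = 290
Diego: 19·5 + 14·4 + 21·3 + 20·4 = 294
Sven: 19·3 + 14·1 + 21·1 + 20·2 = 132
Nadia: 19·1 + 14·2 + 21·5 + 20·1 = 172
Zara: 19·2 + 14·3 + 21·2 + 20·5 = 222
Diego has the highest Borda score (294).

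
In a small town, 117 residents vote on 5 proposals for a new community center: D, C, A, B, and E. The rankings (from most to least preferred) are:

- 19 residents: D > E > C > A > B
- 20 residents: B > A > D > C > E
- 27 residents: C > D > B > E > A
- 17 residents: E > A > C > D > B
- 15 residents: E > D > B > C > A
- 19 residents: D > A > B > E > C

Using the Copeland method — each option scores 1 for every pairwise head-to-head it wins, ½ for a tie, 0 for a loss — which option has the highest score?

D: beats C, A, B, and E → score 4.
C: beats A and B; loses to D and E → score 2.
A: loses to D, C, B, and E → score 0.
B: beats A and E; loses to D and C → score 2.
E: beats C and A; loses to D and B → score 2.
D has the best pairwise record.

D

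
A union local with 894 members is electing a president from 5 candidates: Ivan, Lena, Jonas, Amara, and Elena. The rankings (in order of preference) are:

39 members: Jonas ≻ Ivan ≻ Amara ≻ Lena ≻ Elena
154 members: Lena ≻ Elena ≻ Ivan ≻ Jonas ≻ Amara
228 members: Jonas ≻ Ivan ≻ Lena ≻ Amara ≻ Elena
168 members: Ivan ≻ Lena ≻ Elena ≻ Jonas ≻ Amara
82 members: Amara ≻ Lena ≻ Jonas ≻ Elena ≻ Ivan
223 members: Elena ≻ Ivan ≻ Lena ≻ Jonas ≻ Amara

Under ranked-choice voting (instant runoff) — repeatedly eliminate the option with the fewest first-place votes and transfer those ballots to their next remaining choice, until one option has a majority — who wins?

Lena

Round 1: Ivan 168, Lena 154, Jonas 267, Amara 82, Elena 223. Eliminate Amara.
Round 2: Ivan 168, Lena 236, Jonas 267, Elena 223. Eliminate Ivan.
Round 3: Lena 404, Jonas 267, Elena 223. Eliminate Elena.
Round 4: Lena 627, Jonas 267. Lena has a majority.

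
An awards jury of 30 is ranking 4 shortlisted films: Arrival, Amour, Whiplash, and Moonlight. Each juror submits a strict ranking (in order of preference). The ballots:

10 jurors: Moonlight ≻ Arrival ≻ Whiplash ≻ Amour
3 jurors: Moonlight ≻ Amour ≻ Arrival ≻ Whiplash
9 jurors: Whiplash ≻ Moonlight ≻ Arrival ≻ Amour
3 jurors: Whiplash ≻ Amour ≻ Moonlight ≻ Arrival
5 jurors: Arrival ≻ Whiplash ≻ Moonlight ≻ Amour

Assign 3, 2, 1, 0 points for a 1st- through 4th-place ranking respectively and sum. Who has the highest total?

Moonlight

Arrival: 10·2 + 3·1 + 9·1 + 3·0 + 5·3 = 47
Amour: 10·0 + 3·2 + 9·0 + 3·2 + 5·0 = 12
Whiplash: 10·1 + 3·0 + 9·3 + 3·3 + 5·2 = 56
Moonlight: 10·3 + 3·3 + 9·2 + 3·1 + 5·1 = 65
Moonlight has the highest Borda score (65).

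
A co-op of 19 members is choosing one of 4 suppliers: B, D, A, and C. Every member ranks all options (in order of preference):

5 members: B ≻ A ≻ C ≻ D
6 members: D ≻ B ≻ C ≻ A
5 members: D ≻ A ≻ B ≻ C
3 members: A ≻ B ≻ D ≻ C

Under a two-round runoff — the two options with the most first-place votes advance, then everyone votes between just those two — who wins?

Round 1 first-place votes: B 5, D 11, A 3, C 0.
D and B advance.
Runoff: D is preferred to B by 11 voters; B by 8.
D wins the runoff.

D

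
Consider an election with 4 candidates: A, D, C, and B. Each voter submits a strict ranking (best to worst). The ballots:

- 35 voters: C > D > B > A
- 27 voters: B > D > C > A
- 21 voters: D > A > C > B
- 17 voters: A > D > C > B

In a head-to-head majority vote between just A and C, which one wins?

Voters preferring A to C: 38; preferring C to A: 62.
C wins the head-to-head.

C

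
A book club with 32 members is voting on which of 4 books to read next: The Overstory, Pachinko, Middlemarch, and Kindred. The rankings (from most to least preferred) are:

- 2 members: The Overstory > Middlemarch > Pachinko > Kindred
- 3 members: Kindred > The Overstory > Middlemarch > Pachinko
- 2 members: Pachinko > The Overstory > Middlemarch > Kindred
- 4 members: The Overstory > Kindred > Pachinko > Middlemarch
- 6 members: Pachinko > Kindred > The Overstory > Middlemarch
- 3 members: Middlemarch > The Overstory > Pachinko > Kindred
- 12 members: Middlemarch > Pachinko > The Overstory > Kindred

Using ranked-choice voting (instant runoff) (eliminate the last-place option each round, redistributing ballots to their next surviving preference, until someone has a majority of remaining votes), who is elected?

Round 1: The Overstory 6, Pachinko 8, Middlemarch 15, Kindred 3. Eliminate Kindred.
Round 2: The Overstory 9, Pachinko 8, Middlemarch 15. Eliminate Pachinko.
Round 3: The Overstory 17, Middlemarch 15. The Overstory has a majority.

The Overstory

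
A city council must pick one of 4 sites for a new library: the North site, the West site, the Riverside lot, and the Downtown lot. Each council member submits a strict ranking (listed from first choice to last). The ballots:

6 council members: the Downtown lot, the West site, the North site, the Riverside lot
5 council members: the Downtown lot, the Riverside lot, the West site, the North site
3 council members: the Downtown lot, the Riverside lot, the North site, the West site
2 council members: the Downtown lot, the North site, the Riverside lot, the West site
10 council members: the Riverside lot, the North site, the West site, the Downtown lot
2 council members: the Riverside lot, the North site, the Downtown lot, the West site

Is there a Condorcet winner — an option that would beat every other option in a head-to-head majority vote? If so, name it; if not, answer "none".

the Downtown lot

the Downtown lot vs the North site: 16–12 for the Downtown lot.
the Downtown lot vs the West site: 18–10 for the Downtown lot.
the Downtown lot vs the Riverside lot: 16–12 for the Downtown lot.
the Downtown lot beats every other option head-to-head.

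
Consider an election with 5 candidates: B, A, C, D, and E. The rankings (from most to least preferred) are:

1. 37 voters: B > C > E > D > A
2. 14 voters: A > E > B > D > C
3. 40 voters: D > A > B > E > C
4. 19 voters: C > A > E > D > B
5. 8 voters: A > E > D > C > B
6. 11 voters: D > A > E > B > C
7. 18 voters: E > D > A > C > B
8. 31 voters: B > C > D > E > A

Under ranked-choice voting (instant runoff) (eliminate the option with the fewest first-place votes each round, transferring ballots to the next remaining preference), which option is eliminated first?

E

Round 1: B 68, A 22, C 19, D 51, E 18. Eliminate E.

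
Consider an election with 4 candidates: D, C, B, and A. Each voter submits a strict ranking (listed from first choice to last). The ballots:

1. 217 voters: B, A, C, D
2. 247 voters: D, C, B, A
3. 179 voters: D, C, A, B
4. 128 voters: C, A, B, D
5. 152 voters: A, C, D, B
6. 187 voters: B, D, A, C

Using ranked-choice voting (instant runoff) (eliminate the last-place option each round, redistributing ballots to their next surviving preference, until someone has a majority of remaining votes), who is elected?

Round 1: D 426, C 128, B 404, A 152. Eliminate C.
Round 2: D 426, B 404, A 280. Eliminate A.
Round 3: D 578, B 532. D has a majority.

D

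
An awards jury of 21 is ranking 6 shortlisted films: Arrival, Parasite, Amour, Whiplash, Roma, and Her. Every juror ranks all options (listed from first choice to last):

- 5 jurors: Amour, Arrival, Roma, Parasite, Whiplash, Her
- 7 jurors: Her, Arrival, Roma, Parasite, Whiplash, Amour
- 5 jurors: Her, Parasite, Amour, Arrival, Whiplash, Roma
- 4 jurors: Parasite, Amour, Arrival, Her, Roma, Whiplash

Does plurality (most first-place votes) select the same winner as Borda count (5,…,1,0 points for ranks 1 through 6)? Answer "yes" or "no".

Plurality — first-place votes: Arrival 0, Parasite 4, Amour 5, Whiplash 0, Roma 0, Her 12. Winner: Her.
Borda — scores: Arrival 70, Parasite 64, Amour 56, Whiplash 17, Roma 40, Her 68. Winner: Arrival.
The two methods disagree.

no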